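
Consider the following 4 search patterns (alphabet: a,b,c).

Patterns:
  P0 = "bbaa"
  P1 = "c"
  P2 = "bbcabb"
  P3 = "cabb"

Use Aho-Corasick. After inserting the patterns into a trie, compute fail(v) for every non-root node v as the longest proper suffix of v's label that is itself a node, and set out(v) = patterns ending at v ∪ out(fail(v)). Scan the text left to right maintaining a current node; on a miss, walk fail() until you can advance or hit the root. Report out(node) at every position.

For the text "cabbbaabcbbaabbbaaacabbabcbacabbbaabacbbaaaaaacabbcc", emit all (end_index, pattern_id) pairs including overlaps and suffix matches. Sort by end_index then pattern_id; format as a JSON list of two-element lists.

Build automaton:
Trie nodes:
  n0 'ε': b→1 c→5
  n1 'b': b→2
  n2 'bb': a→3 c→6
  n3 'bba': a→4
  n4 'bbaa': ·  [P0 ends]
  n5 'c': a→10  [P1 ends]
  n6 'bbc': a→7
  n7 'bbca': b→8
  n8 'bbcab': b→9
  n9 'bbcabb': ·  [P2 ends]
  n10 'ca': b→11
  n11 'cab': b→12
  n12 'cabb': ·  [P3 ends]

BFS fail/out derivation:
  fail(1) 'b': from fail(0)=0 chase 'b': 0 ⇒ 0;  out=∅∪out(0)=∅
  fail(5) 'c': from fail(0)=0 chase 'c': 0 ⇒ 0;  out={1}∪out(0)={1}
  fail(2) 'bb': from fail(1)=0 chase 'b': 0 ⇒ 1;  out=∅∪out(1)=∅
  fail(10) 'ca': from fail(5)=0 chase 'a': 0 ⇒ 0;  out=∅∪out(0)=∅
  fail(3) 'bba': from fail(2)=1 chase 'a': 1→0 ⇒ 0;  out=∅∪out(0)=∅
  fail(6) 'bbc': from fail(2)=1 chase 'c': 1→0 ⇒ 5;  out=∅∪out(5)={1}
  fail(11) 'cab': from fail(10)=0 chase 'b': 0 ⇒ 1;  out=∅∪out(1)=∅
  fail(4) 'bbaa': from fail(3)=0 chase 'a': 0 ⇒ 0;  out={0}∪out(0)={0}
  fail(7) 'bbca': from fail(6)=5 chase 'a': 5 ⇒ 10;  out=∅∪out(10)=∅
  fail(12) 'cabb': from fail(11)=1 chase 'b': 1 ⇒ 2;  out={3}∪out(2)={3}
  fail(8) 'bbcab': from fail(7)=10 chase 'b': 10 ⇒ 11;  out=∅∪out(11)=∅
  fail(9) 'bbcabb': from fail(8)=11 chase 'b': 11 ⇒ 12;  out={2}∪out(12)={2,3}

Scan:
i=0 'c': node 0→5  emit P1@[0:0]
i=1 'a': node 5→10
i=2 'b': node 10→11
i=3 'b': node 11→12  emit P3@[0:3]
i=4 'b': node 12→2 (via fail)
i=5 'a': node 2→3
i=6 'a': node 3→4  emit P0@[3:6]
i=7 'b': node 4→1 (via fail)
i=8 'c': node 1→5 (via fail)  emit P1@[8:8]
i=9 'b': node 5→1 (via fail)
i=10 'b': node 1→2
i=11 'a': node 2→3
i=12 'a': node 3→4  emit P0@[9:12]
i=13 'b': node 4→1 (via fail)
i=14 'b': node 1→2
i=15 'b': node 2→2 (via fail)
i=16 'a': node 2→3
i=17 'a': node 3→4  emit P0@[14:17]
i=18 'a': node 4→0 (via fail)
i=19 'c': node 0→5  emit P1@[19:19]
i=20 'a': node 5→10
i=21 'b': node 10→11
i=22 'b': node 11→12  emit P3@[19:22]
i=23 'a': node 12→3 (via fail)
i=24 'b': node 3→1 (via fail)
i=25 'c': node 1→5 (via fail)  emit P1@[25:25]
i=26 'b': node 5→1 (via fail)
i=27 'a': node 1→0 (via fail)
i=28 'c': node 0→5  emit P1@[28:28]
i=29 'a': node 5→10
i=30 'b': node 10→11
i=31 'b': node 11→12  emit P3@[28:31]
i=32 'b': node 12→2 (via fail)
i=33 'a': node 2→3
i=34 'a': node 3→4  emit P0@[31:34]
i=35 'b': node 4→1 (via fail)
i=36 'a': node 1→0 (via fail)
i=37 'c': node 0→5  emit P1@[37:37]
i=38 'b': node 5→1 (via fail)
i=39 'b': node 1→2
i=40 'a': node 2→3
i=41 'a': node 3→4  emit P0@[38:41]
i=42 'a': node 4→0 (via fail)
i=43 'a': node 0→0
i=44 'a': node 0→0
i=45 'a': node 0→0
i=46 'c': node 0→5  emit P1@[46:46]
i=47 'a': node 5→10
i=48 'b': node 10→11
i=49 'b': node 11→12  emit P3@[46:49]
i=50 'c': node 12→6 (via fail)  emit P1@[50:50]
i=51 'c': node 6→5 (via fail)  emit P1@[51:51]

Result: [[0,1],[3,3],[6,0],[8,1],[12,0],[17,0],[19,1],[22,3],[25,1],[28,1],[31,3],[34,0],[37,1],[41,0],[46,1],[49,3],[50,1],[51,1]]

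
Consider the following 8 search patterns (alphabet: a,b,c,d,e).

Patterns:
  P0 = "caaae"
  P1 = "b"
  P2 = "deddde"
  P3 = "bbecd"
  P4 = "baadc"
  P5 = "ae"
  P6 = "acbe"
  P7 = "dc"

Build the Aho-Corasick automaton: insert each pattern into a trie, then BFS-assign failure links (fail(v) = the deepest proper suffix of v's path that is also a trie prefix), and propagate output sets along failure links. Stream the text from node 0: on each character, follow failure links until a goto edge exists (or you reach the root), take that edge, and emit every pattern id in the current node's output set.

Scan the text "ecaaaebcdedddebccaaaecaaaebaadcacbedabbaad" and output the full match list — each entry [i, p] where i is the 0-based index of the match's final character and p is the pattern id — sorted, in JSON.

Construct AC machine:
Trie nodes:
  n0 'ε': a→21 b→6 c→1 d→7
  n1 'c': a→2
  n2 'ca': a→3
  n3 'caa': a→4
  n4 'caaa': e→5
  n5 'caaae': ·  ←P0
  n6 'b': a→17 b→13  ←P1
  n7 'd': c→26 e→8
  n8 'de': d→9
  n9 'ded': d→10
  n10 'dedd': d→11
  n11 'deddd': e→12
  n12 'deddde': ·  ←P2
  n13 'bb': e→14
  n14 'bbe': c→15
  n15 'bbec': d→16
  n16 'bbecd': ·  ←P3
  n17 'ba': a→18
  n18 'baa': d→19
  n19 'baad': c→20
  n20 'baadc': ·  ←P4
  n21 'a': c→23 e→22
  n22 'ae': ·  ←P5
  n23 'ac': b→24
  n24 'acb': e→25
  n25 'acbe': ·  ←P6
  n26 'dc': ·  ←P7

BFS fail/out derivation:
  n1('c'): parent n0 fail=0; on 'c' 0 → fail=0;  out ∅∪∅=∅
  n6('b'): parent n0 fail=0; on 'b' 0 → fail=0;  out {1}∪∅={1}
  n7('d'): parent n0 fail=0; on 'd' 0 → fail=0;  out ∅∪∅=∅
  n21('a'): parent n0 fail=0; on 'a' 0 → fail=0;  out ∅∪∅=∅
  n2('ca'): parent n1 fail=0; on 'a' 0 → fail=21;  out ∅∪∅=∅
  n8('de'): parent n7 fail=0; on 'e' 0 → fail=0;  out ∅∪∅=∅
  n13('bb'): parent n6 fail=0; on 'b' 0 → fail=6;  out ∅∪{1}={1}
  n17('ba'): parent n6 fail=0; on 'a' 0 → fail=21;  out ∅∪∅=∅
  n22('ae'): parent n21 fail=0; on 'e' 0 → fail=0;  out {5}∪∅={5}
  n23('ac'): parent n21 fail=0; on 'c' 0 → fail=1;  out ∅∪∅=∅
  n26('dc'): parent n7 fail=0; on 'c' 0 → fail=1;  out {7}∪∅={7}
  n3('caa'): parent n2 fail=21; on 'a' 21→0 → fail=21;  out ∅∪∅=∅
  n9('ded'): parent n8 fail=0; on 'd' 0 → fail=7;  out ∅∪∅=∅
  n14('bbe'): parent n13 fail=6; on 'e' 6→0 → fail=0;  out ∅∪∅=∅
  n18('baa'): parent n17 fail=21; on 'a' 21→0 → fail=21;  out ∅∪∅=∅
  n24('acb'): parent n23 fail=1; on 'b' 1→0 → fail=6;  out ∅∪{1}={1}
  n4('caaa'): parent n3 fail=21; on 'a' 21→0 → fail=21;  out ∅∪∅=∅
  n10('dedd'): parent n9 fail=7; on 'd' 7→0 → fail=7;  out ∅∪∅=∅
  n15('bbec'): parent n14 fail=0; on 'c' 0 → fail=1;  out ∅∪∅=∅
  n19('baad'): parent n18 fail=21; on 'd' 21→0 → fail=7;  out ∅∪∅=∅
  n25('acbe'): parent n24 fail=6; on 'e' 6→0 → fail=0;  out {6}∪∅={6}
  n5('caaae'): parent n4 fail=21; on 'e' 21 → fail=22;  out {0}∪{5}={0,5}
  n11('deddd'): parent n10 fail=7; on 'd' 7→0 → fail=7;  out ∅∪∅=∅
  n16('bbecd'): parent n15 fail=1; on 'd' 1→0 → fail=7;  out {3}∪∅={3}
  n20('baadc'): parent n19 fail=7; on 'c' 7 → fail=26;  out {4}∪{7}={4,7}
  n12('deddde'): parent n11 fail=7; on 'e' 7 → fail=8;  out {2}∪∅={2}

Run:
i=0 'e': node 0→0
i=1 'c': node 0→1
i=2 'a': node 1→2
i=3 'a': node 2→3
i=4 'a': node 3→4
i=5 'e': node 4→5  → match P0@[1:5],P5@[4:5]
i=6 'b': node 5→6 ·f  → match P1@[6:6]
i=7 'c': node 6→1 ·f
i=8 'd': node 1→7 ·f
i=9 'e': node 7→8
i=10 'd': node 8→9
i=11 'd': node 9→10
i=12 'd': node 10→11
i=13 'e': node 11→12  → match P2@[8:13]
i=14 'b': node 12→6 ·f  → match P1@[14:14]
i=15 'c': node 6→1 ·f
i=16 'c': node 1→1 ·f
i=17 'a': node 1→2
i=18 'a': node 2→3
i=19 'a': node 3→4
i=20 'e': node 4→5  → match P0@[16:20],P5@[19:20]
i=21 'c': node 5→1 ·f
i=22 'a': node 1→2
i=23 'a': node 2→3
i=24 'a': node 3→4
i=25 'e': node 4→5  → match P0@[21:25],P5@[24:25]
i=26 'b': node 5→6 ·f  → match P1@[26:26]
i=27 'a': node 6→17
i=28 'a': node 17→18
i=29 'd': node 18→19
i=30 'c': node 19→20  → match P4@[26:30],P7@[29:30]
i=31 'a': node 20→2 ·f
i=32 'c': node 2→23 ·f
i=33 'b': node 23→24  → match P1@[33:33]
i=34 'e': node 24→25  → match P6@[31:34]
i=35 'd': node 25→7 ·f
i=36 'a': node 7→21 ·f
i=37 'b': node 21→6 ·f  → match P1@[37:37]
i=38 'b': node 6→13  → match P1@[38:38]
i=39 'a': node 13→17 ·f
i=40 'a': node 17→18
i=41 'd': node 18→19

All matches (sorted): [[5,0],[5,5],[6,1],[13,2],[14,1],[20,0],[20,5],[25,0],[25,5],[26,1],[30,4],[30,7],[33,1],[34,6],[37,1],[38,1]]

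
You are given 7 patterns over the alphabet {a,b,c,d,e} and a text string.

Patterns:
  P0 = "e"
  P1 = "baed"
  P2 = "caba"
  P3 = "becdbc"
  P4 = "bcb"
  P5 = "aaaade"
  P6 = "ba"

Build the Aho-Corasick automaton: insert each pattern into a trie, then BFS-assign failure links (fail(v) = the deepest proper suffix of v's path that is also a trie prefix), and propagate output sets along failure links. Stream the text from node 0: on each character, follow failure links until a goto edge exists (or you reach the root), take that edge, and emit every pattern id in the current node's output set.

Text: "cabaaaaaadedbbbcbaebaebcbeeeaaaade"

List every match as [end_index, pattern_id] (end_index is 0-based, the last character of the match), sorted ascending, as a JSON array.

Build automaton:
Trie (insert patterns):
  n0 'ε': a→17 b→2 c→6 e→1
  n1 'e': ·  [P0 ends]
  n2 'b': a→3 c→15 e→10
  n3 'ba': e→4  [P6 ends]
  n4 'bae': d→5
  n5 'baed': ·  [P1 ends]
  n6 'c': a→7
  n7 'ca': b→8
  n8 'cab': a→9
  n9 'caba': ·  [P2 ends]
  n10 'be': c→11
  n11 'bec': d→12
  n12 'becd': b→13
  n13 'becdb': c→14
  n14 'becdbc': ·  [P3 ends]
  n15 'bc': b→16
  n16 'bcb': ·  [P4 ends]
  n17 'a': a→18
  n18 'aa': a→19
  n19 'aaa': a→20
  n20 'aaaa': d→21
  n21 'aaaad': e→22
  n22 'aaaade': ·  [P5 ends]

BFS fail/out derivation:
  n1('e'): parent n0 fail=0; on 'e' 0 → fail=0;  out {0}∪∅={0}
  n2('b'): parent n0 fail=0; on 'b' 0 → fail=0;  out ∅∪∅=∅
  n6('c'): parent n0 fail=0; on 'c' 0 → fail=0;  out ∅∪∅=∅
  n17('a'): parent n0 fail=0; on 'a' 0 → fail=0;  out ∅∪∅=∅
  n3('ba'): parent n2 fail=0; on 'a' 0 → fail=17;  out {6}∪∅={6}
  n7('ca'): parent n6 fail=0; on 'a' 0 → fail=17;  out ∅∪∅=∅
  n10('be'): parent n2 fail=0; on 'e' 0 → fail=1;  out ∅∪{0}={0}
  n15('bc'): parent n2 fail=0; on 'c' 0 → fail=6;  out ∅∪∅=∅
  n18('aa'): parent n17 fail=0; on 'a' 0 → fail=17;  out ∅∪∅=∅
  n4('bae'): parent n3 fail=17; on 'e' 17→0 → fail=1;  out ∅∪{0}={0}
  n8('cab'): parent n7 fail=17; on 'b' 17→0 → fail=2;  out ∅∪∅=∅
  n11('bec'): parent n10 fail=1; on 'c' 1→0 → fail=6;  out ∅∪∅=∅
  n16('bcb'): parent n15 fail=6; on 'b' 6→0 → fail=2;  out {4}∪∅={4}
  n19('aaa'): parent n18 fail=17; on 'a' 17 → fail=18;  out ∅∪∅=∅
  n5('baed'): parent n4 fail=1; on 'd' 1→0 → fail=0;  out {1}∪∅={1}
  n9('caba'): parent n8 fail=2; on 'a' 2 → fail=3;  out {2}∪{6}={2,6}
  n12('becd'): parent n11 fail=6; on 'd' 6→0 → fail=0;  out ∅∪∅=∅
  n20('aaaa'): parent n19 fail=18; on 'a' 18 → fail=19;  out ∅∪∅=∅
  n13('becdb'): parent n12 fail=0; on 'b' 0 → fail=2;  out ∅∪∅=∅
  n21('aaaad'): parent n20 fail=19; on 'd' 19→18→17→0 → fail=0;  out ∅∪∅=∅
  n14('becdbc'): parent n13 fail=2; on 'c' 2 → fail=15;  out {3}∪∅={3}
  n22('aaaade'): parent n21 fail=0; on 'e' 0 → fail=1;  out {5}∪{0}={0,5}

Run:
[0] read 'c'  n0⇒n6
[1] read 'a'  n6⇒n7
[2] read 'b'  n7⇒n8
[3] read 'a'  n8⇒n9  → match P2@[0:3],P6@[2:3]
[4] read 'a'  n9⇒n18 ·f
[5] read 'a'  n18⇒n19
[6] read 'a'  n19⇒n20
[7] read 'a'  n20⇒n20 ·f
[8] read 'a'  n20⇒n20 ·f
[9] read 'd'  n20⇒n21
[10] read 'e'  n21⇒n22  → match P0@[10:10],P5@[5:10]
[11] read 'd'  n22⇒n0 ·f
[12] read 'b'  n0⇒n2
[13] read 'b'  n2⇒n2 ·f
[14] read 'b'  n2⇒n2 ·f
[15] read 'c'  n2⇒n15
[16] read 'b'  n15⇒n16  → match P4@[14:16]
[17] read 'a'  n16⇒n3 ·f  → match P6@[16:17]
[18] read 'e'  n3⇒n4  → match P0@[18:18]
[19] read 'b'  n4⇒n2 ·f
[20] read 'a'  n2⇒n3  → match P6@[19:20]
[21] read 'e'  n3⇒n4  → match P0@[21:21]
[22] read 'b'  n4⇒n2 ·f
[23] read 'c'  n2⇒n15
[24] read 'b'  n15⇒n16  → match P4@[22:24]
[25] read 'e'  n16⇒n10 ·f  → match P0@[25:25]
[26] read 'e'  n10⇒n1 ·f  → match P0@[26:26]
[27] read 'e'  n1⇒n1 ·f  → match P0@[27:27]
[28] read 'a'  n1⇒n17 ·f
[29] read 'a'  n17⇒n18
[30] read 'a'  n18⇒n19
[31] read 'a'  n19⇒n20
[32] read 'd'  n20⇒n21
[33] read 'e'  n21⇒n22  → match P0@[33:33],P5@[28:33]

Matches: [[3,2],[3,6],[10,0],[10,5],[16,4],[17,6],[18,0],[20,6],[21,0],[24,4],[25,0],[26,0],[27,0],[33,0],[33,5]]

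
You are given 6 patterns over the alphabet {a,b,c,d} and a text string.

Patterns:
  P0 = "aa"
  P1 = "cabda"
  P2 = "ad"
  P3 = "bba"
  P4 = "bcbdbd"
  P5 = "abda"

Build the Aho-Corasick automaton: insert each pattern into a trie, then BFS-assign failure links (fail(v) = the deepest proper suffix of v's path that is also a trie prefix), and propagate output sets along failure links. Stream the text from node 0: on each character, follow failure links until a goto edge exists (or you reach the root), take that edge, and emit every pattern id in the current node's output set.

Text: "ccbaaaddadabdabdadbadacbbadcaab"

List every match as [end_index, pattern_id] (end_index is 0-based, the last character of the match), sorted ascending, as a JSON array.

Build:
Trie (insert patterns):
  n0 'ε': a→1 b→9 c→3
  n1 'a': a→2 b→17 d→8
  n2 'aa': ·  [P0 ends]
  n3 'c': a→4
  n4 'ca': b→5
  n5 'cab': d→6
  n6 'cabd': a→7
  n7 'cabda': ·  [P1 ends]
  n8 'ad': ·  [P2 ends]
  n9 'b': b→10 c→12
  n10 'bb': a→11
  n11 'bba': ·  [P3 ends]
  n12 'bc': b→13
  n13 'bcb': d→14
  n14 'bcbd': b→15
  n15 'bcbdb': d→16
  n16 'bcbdbd': ·  [P4 ends]
  n17 'ab': d→18
  n18 'abd': a→19
  n19 'abda': ·  [P5 ends]

BFS fail/out derivation:
  fail(1) 'a': from fail(0)=0 chase 'a': 0 ⇒ 0;  out=∅∪out(0)=∅
  fail(3) 'c': from fail(0)=0 chase 'c': 0 ⇒ 0;  out=∅∪out(0)=∅
  fail(9) 'b': from fail(0)=0 chase 'b': 0 ⇒ 0;  out=∅∪out(0)=∅
  fail(2) 'aa': from fail(1)=0 chase 'a': 0 ⇒ 1;  out={0}∪out(1)={0}
  fail(4) 'ca': from fail(3)=0 chase 'a': 0 ⇒ 1;  out=∅∪out(1)=∅
  fail(8) 'ad': from fail(1)=0 chase 'd': 0 ⇒ 0;  out={2}∪out(0)={2}
  fail(10) 'bb': from fail(9)=0 chase 'b': 0 ⇒ 9;  out=∅∪out(9)=∅
  fail(12) 'bc': from fail(9)=0 chase 'c': 0 ⇒ 3;  out=∅∪out(3)=∅
  fail(17) 'ab': from fail(1)=0 chase 'b': 0 ⇒ 9;  out=∅∪out(9)=∅
  fail(5) 'cab': from fail(4)=1 chase 'b': 1 ⇒ 17;  out=∅∪out(17)=∅
  fail(11) 'bba': from fail(10)=9 chase 'a': 9→0 ⇒ 1;  out={3}∪out(1)={3}
  fail(13) 'bcb': from fail(12)=3 chase 'b': 3→0 ⇒ 9;  out=∅∪out(9)=∅
  fail(18) 'abd': from fail(17)=9 chase 'd': 9→0 ⇒ 0;  out=∅∪out(0)=∅
  fail(6) 'cabd': from fail(5)=17 chase 'd': 17 ⇒ 18;  out=∅∪out(18)=∅
  fail(14) 'bcbd': from fail(13)=9 chase 'd': 9→0 ⇒ 0;  out=∅∪out(0)=∅
  fail(19) 'abda': from fail(18)=0 chase 'a': 0 ⇒ 1;  out={5}∪out(1)={5}
  fail(7) 'cabda': from fail(6)=18 chase 'a': 18 ⇒ 19;  out={1}∪out(19)={1,5}
  fail(15) 'bcbdb': from fail(14)=0 chase 'b': 0 ⇒ 9;  out=∅∪out(9)=∅
  fail(16) 'bcbdbd': from fail(15)=9 chase 'd': 9→0 ⇒ 0;  out={4}∪out(0)={4}

Run:
pos 0 'c': at 3
pos 1 'c': at 3 (fail-walked)
pos 2 'b': at 9 (fail-walked)
pos 3 'a': at 1 (fail-walked)
pos 4 'a': at 2  emit P0@[3:4]
pos 5 'a': at 2 (fail-walked)  emit P0@[4:5]
pos 6 'd': at 8 (fail-walked)  emit P2@[5:6]
pos 7 'd': at 0 (fail-walked)
pos 8 'a': at 1
pos 9 'd': at 8  emit P2@[8:9]
pos 10 'a': at 1 (fail-walked)
pos 11 'b': at 17
pos 12 'd': at 18
pos 13 'a': at 19  emit P5@[10:13]
pos 14 'b': at 17 (fail-walked)
pos 15 'd': at 18
pos 16 'a': at 19  emit P5@[13:16]
pos 17 'd': at 8 (fail-walked)  emit P2@[16:17]
pos 18 'b': at 9 (fail-walked)
pos 19 'a': at 1 (fail-walked)
pos 20 'd': at 8  emit P2@[19:20]
pos 21 'a': at 1 (fail-walked)
pos 22 'c': at 3 (fail-walked)
pos 23 'b': at 9 (fail-walked)
pos 24 'b': at 10
pos 25 'a': at 11  emit P3@[23:25]
pos 26 'd': at 8 (fail-walked)  emit P2@[25:26]
pos 27 'c': at 3 (fail-walked)
pos 28 'a': at 4
pos 29 'a': at 2 (fail-walked)  emit P0@[28:29]
pos 30 'b': at 17 (fail-walked)

Result: [[4,0],[5,0],[6,2],[9,2],[13,5],[16,5],[17,2],[20,2],[25,3],[26,2],[29,0]]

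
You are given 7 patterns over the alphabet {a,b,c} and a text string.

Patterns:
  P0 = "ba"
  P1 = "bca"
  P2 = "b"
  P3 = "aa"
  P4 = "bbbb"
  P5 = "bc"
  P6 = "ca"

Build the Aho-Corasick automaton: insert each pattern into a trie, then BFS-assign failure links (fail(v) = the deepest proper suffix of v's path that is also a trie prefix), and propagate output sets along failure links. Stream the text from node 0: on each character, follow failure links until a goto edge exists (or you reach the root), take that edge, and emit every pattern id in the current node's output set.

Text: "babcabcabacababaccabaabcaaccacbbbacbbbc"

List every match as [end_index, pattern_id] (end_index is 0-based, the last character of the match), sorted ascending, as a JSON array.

Build automaton:
Trie (insert patterns):
  0='ε' goto a→5 b→1 c→10
  1='b' goto a→2 b→7 c→3  [P2 ends]
  2='ba' goto ·  [P0 ends]
  3='bc' goto a→4  [P5 ends]
  4='bca' goto ·  [P1 ends]
  5='a' goto a→6
  6='aa' goto ·  [P3 ends]
  7='bb' goto b→8
  8='bbb' goto b→9
  9='bbbb' goto ·  [P4 ends]
  10='c' goto a→11
  11='ca' goto ·  [P6 ends]

BFS fail/out derivation:
  fail(1) 'b': from fail(0)=0 chase 'b': 0 ⇒ 0;  out={2}∪out(0)={2}
  fail(5) 'a': from fail(0)=0 chase 'a': 0 ⇒ 0;  out=∅∪out(0)=∅
  fail(10) 'c': from fail(0)=0 chase 'c': 0 ⇒ 0;  out=∅∪out(0)=∅
  fail(2) 'ba': from fail(1)=0 chase 'a': 0 ⇒ 5;  out={0}∪out(5)={0}
  fail(3) 'bc': from fail(1)=0 chase 'c': 0 ⇒ 10;  out={5}∪out(10)={5}
  fail(6) 'aa': from fail(5)=0 chase 'a': 0 ⇒ 5;  out={3}∪out(5)={3}
  fail(7) 'bb': from fail(1)=0 chase 'b': 0 ⇒ 1;  out=∅∪out(1)={2}
  fail(11) 'ca': from fail(10)=0 chase 'a': 0 ⇒ 5;  out={6}∪out(5)={6}
  fail(4) 'bca': from fail(3)=10 chase 'a': 10 ⇒ 11;  out={1}∪out(11)={1,6}
  fail(8) 'bbb': from fail(7)=1 chase 'b': 1 ⇒ 7;  out=∅∪out(7)={2}
  fail(9) 'bbbb': from fail(8)=7 chase 'b': 7 ⇒ 8;  out={4}∪out(8)={2,4}

Run:
[0] read 'b'  n0⇒n1  → match P2@[0:0]
[1] read 'a'  n1⇒n2  → match P0@[0:1]
[2] read 'b'  n2⇒n1 ·f  → match P2@[2:2]
[3] read 'c'  n1⇒n3  → match P5@[2:3]
[4] read 'a'  n3⇒n4  → match P1@[2:4],P6@[3:4]
[5] read 'b'  n4⇒n1 ·f  → match P2@[5:5]
[6] read 'c'  n1⇒n3  → match P5@[5:6]
[7] read 'a'  n3⇒n4  → match P1@[5:7],P6@[6:7]
[8] read 'b'  n4⇒n1 ·f  → match P2@[8:8]
[9] read 'a'  n1⇒n2  → match P0@[8:9]
[10] read 'c'  n2⇒n10 ·f
[11] read 'a'  n10⇒n11  → match P6@[10:11]
[12] read 'b'  n11⇒n1 ·f  → match P2@[12:12]
[13] read 'a'  n1⇒n2  → match P0@[12:13]
[14] read 'b'  n2⇒n1 ·f  → match P2@[14:14]
[15] read 'a'  n1⇒n2  → match P0@[14:15]
[16] read 'c'  n2⇒n10 ·f
[17] read 'c'  n10⇒n10 ·f
[18] read 'a'  n10⇒n11  → match P6@[17:18]
[19] read 'b'  n11⇒n1 ·f  → match P2@[19:19]
[20] read 'a'  n1⇒n2  → match P0@[19:20]
[21] read 'a'  n2⇒n6 ·f  → match P3@[20:21]
[22] read 'b'  n6⇒n1 ·f  → match P2@[22:22]
[23] read 'c'  n1⇒n3  → match P5@[22:23]
[24] read 'a'  n3⇒n4  → match P1@[22:24],P6@[23:24]
[25] read 'a'  n4⇒n6 ·f  → match P3@[24:25]
[26] read 'c'  n6⇒n10 ·f
[27] read 'c'  n10⇒n10 ·f
[28] read 'a'  n10⇒n11  → match P6@[27:28]
[29] read 'c'  n11⇒n10 ·f
[30] read 'b'  n10⇒n1 ·f  → match P2@[30:30]
[31] read 'b'  n1⇒n7  → match P2@[31:31]
[32] read 'b'  n7⇒n8  → match P2@[32:32]
[33] read 'a'  n8⇒n2 ·f  → match P0@[32:33]
[34] read 'c'  n2⇒n10 ·f
[35] read 'b'  n10⇒n1 ·f  → match P2@[35:35]
[36] read 'b'  n1⇒n7  → match P2@[36:36]
[37] read 'b'  n7⇒n8  → match P2@[37:37]
[38] read 'c'  n8⇒n3 ·f  → match P5@[37:38]

Result: [[0,2],[1,0],[2,2],[3,5],[4,1],[4,6],[5,2],[6,5],[7,1],[7,6],[8,2],[9,0],[11,6],[12,2],[13,0],[14,2],[15,0],[18,6],[19,2],[20,0],[21,3],[22,2],[23,5],[24,1],[24,6],[25,3],[28,6],[30,2],[31,2],[32,2],[33,0],[35,2],[36,2],[37,2],[38,5]]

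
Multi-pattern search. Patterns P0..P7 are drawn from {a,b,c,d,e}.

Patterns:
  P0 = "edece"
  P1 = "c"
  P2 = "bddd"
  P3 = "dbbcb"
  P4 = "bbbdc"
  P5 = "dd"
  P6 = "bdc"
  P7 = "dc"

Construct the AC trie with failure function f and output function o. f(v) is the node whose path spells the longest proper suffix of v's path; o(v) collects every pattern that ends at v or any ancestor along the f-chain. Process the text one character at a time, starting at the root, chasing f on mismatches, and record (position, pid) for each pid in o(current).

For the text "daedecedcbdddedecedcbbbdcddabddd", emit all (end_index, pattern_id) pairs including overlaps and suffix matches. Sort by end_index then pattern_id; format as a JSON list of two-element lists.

Construct AC machine:
Trie (insert patterns):
  n0 'ε': b→7 c→6 d→11 e→1
  n1 'e': d→2
  n2 'ed': e→3
  n3 'ede': c→4
  n4 'edec': e→5
  n5 'edece': ·  [P0 ends]
  n6 'c': ·  [P1 ends]
  n7 'b': b→16 d→8
  n8 'bd': c→21 d→9
  n9 'bdd': d→10
  n10 'bddd': ·  [P2 ends]
  n11 'd': b→12 c→22 d→20
  n12 'db': b→13
  n13 'dbb': c→14
  n14 'dbbc': b→15
  n15 'dbbcb': ·  [P3 ends]
  n16 'bb': b→17
  n17 'bbb': d→18
  n18 'bbbd': c→19
  n19 'bbbdc': ·  [P4 ends]
  n20 'dd': ·  [P5 ends]
  n21 'bdc': ·  [P6 ends]
  n22 'dc': ·  [P7 ends]

BFS fail/out derivation:
  fail(1) 'e': from fail(0)=0 chase 'e': 0 ⇒ 0;  out=∅∪out(0)=∅
  fail(6) 'c': from fail(0)=0 chase 'c': 0 ⇒ 0;  out={1}∪out(0)={1}
  fail(7) 'b': from fail(0)=0 chase 'b': 0 ⇒ 0;  out=∅∪out(0)=∅
  fail(11) 'd': from fail(0)=0 chase 'd': 0 ⇒ 0;  out=∅∪out(0)=∅
  fail(2) 'ed': from fail(1)=0 chase 'd': 0 ⇒ 11;  out=∅∪out(11)=∅
  fail(8) 'bd': from fail(7)=0 chase 'd': 0 ⇒ 11;  out=∅∪out(11)=∅
  fail(12) 'db': from fail(11)=0 chase 'b': 0 ⇒ 7;  out=∅∪out(7)=∅
  fail(16) 'bb': from fail(7)=0 chase 'b': 0 ⇒ 7;  out=∅∪out(7)=∅
  fail(20) 'dd': from fail(11)=0 chase 'd': 0 ⇒ 11;  out={5}∪out(11)={5}
  fail(22) 'dc': from fail(11)=0 chase 'c': 0 ⇒ 6;  out={7}∪out(6)={1,7}
  fail(3) 'ede': from fail(2)=11 chase 'e': 11→0 ⇒ 1;  out=∅∪out(1)=∅
  fail(9) 'bdd': from fail(8)=11 chase 'd': 11 ⇒ 20;  out=∅∪out(20)={5}
  fail(13) 'dbb': from fail(12)=7 chase 'b': 7 ⇒ 16;  out=∅∪out(16)=∅
  fail(17) 'bbb': from fail(16)=7 chase 'b': 7 ⇒ 16;  out=∅∪out(16)=∅
  fail(21) 'bdc': from fail(8)=11 chase 'c': 11 ⇒ 22;  out={6}∪out(22)={1,6,7}
  fail(4) 'edec': from fail(3)=1 chase 'c': 1→0 ⇒ 6;  out=∅∪out(6)={1}
  fail(10) 'bddd': from fail(9)=20 chase 'd': 20→11 ⇒ 20;  out={2}∪out(20)={2,5}
  fail(14) 'dbbc': from fail(13)=16 chase 'c': 16→7→0 ⇒ 6;  out=∅∪out(6)={1}
  fail(18) 'bbbd': from fail(17)=16 chase 'd': 16→7 ⇒ 8;  out=∅∪out(8)=∅
  fail(5) 'edece': from fail(4)=6 chase 'e': 6→0 ⇒ 1;  out={0}∪out(1)={0}
  fail(15) 'dbbcb': from fail(14)=6 chase 'b': 6→0 ⇒ 7;  out={3}∪out(7)={3}
  fail(19) 'bbbdc': from fail(18)=8 chase 'c': 8 ⇒ 21;  out={4}∪out(21)={1,4,6,7}

Scan:
i=0 'd': node 0→11
i=1 'a': node 11→0 (via fail)
i=2 'e': node 0→1
i=3 'd': node 1→2
i=4 'e': node 2→3
i=5 'c': node 3→4  → match P1@[5:5]
i=6 'e': node 4→5  → match P0@[2:6]
i=7 'd': node 5→2 (via fail)
i=8 'c': node 2→22 (via fail)  → match P1@[8:8],P7@[7:8]
i=9 'b': node 22→7 (via fail)
i=10 'd': node 7→8
i=11 'd': node 8→9  → match P5@[10:11]
i=12 'd': node 9→10  → match P2@[9:12],P5@[11:12]
i=13 'e': node 10→1 (via fail)
i=14 'd': node 1→2
i=15 'e': node 2→3
i=16 'c': node 3→4  → match P1@[16:16]
i=17 'e': node 4→5  → match P0@[13:17]
i=18 'd': node 5→2 (via fail)
i=19 'c': node 2→22 (via fail)  → match P1@[19:19],P7@[18:19]
i=20 'b': node 22→7 (via fail)
i=21 'b': node 7→16
i=22 'b': node 16→17
i=23 'd': node 17→18
i=24 'c': node 18→19  → match P1@[24:24],P4@[20:24],P6@[22:24],P7@[23:24]
i=25 'd': node 19→11 (via fail)
i=26 'd': node 11→20  → match P5@[25:26]
i=27 'a': node 20→0 (via fail)
i=28 'b': node 0→7
i=29 'd': node 7→8
i=30 'd': node 8→9  → match P5@[29:30]
i=31 'd': node 9→10  → match P2@[28:31],P5@[30:31]

Result: [[5,1],[6,0],[8,1],[8,7],[11,5],[12,2],[12,5],[16,1],[17,0],[19,1],[19,7],[24,1],[24,4],[24,6],[24,7],[26,5],[30,5],[31,2],[31,5]]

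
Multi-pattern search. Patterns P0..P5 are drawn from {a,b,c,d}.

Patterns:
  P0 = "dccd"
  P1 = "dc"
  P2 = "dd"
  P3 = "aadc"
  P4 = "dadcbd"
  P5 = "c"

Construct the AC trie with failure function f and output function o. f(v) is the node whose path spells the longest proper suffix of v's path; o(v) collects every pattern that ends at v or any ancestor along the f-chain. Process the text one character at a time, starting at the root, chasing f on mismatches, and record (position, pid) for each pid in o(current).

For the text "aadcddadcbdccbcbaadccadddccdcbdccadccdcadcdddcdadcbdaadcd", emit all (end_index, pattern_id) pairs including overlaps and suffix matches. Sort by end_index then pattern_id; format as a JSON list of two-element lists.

Build:
Trie (insert patterns):
  0='ε' goto a→6 c→15 d→1
  1='d' goto a→10 c→2 d→5
  2='dc' goto c→3  [P1 ends]
  3='dcc' goto d→4
  4='dccd' goto ·  [P0 ends]
  5='dd' goto ·  [P2 ends]
  6='a' goto a→7
  7='aa' goto d→8
  8='aad' goto c→9
  9='aadc' goto ·  [P3 ends]
  10='da' goto d→11
  11='dad' goto c→12
  12='dadc' goto b→13
  13='dadcb' goto d→14
  14='dadcbd' goto ·  [P4 ends]
  15='c' goto ·  [P5 ends]

BFS fail/out derivation:
  n1('d'): parent n0 fail=0; on 'd' 0 → fail=0;  out ∅∪∅=∅
  n6('a'): parent n0 fail=0; on 'a' 0 → fail=0;  out ∅∪∅=∅
  n15('c'): parent n0 fail=0; on 'c' 0 → fail=0;  out {5}∪∅={5}
  n2('dc'): parent n1 fail=0; on 'c' 0 → fail=15;  out {1}∪{5}={1,5}
  n5('dd'): parent n1 fail=0; on 'd' 0 → fail=1;  out {2}∪∅={2}
  n7('aa'): parent n6 fail=0; on 'a' 0 → fail=6;  out ∅∪∅=∅
  n10('da'): parent n1 fail=0; on 'a' 0 → fail=6;  out ∅∪∅=∅
  n3('dcc'): parent n2 fail=15; on 'c' 15→0 → fail=15;  out ∅∪{5}={5}
  n8('aad'): parent n7 fail=6; on 'd' 6→0 → fail=1;  out ∅∪∅=∅
  n11('dad'): parent n10 fail=6; on 'd' 6→0 → fail=1;  out ∅∪∅=∅
  n4('dccd'): parent n3 fail=15; on 'd' 15→0 → fail=1;  out {0}∪∅={0}
  n9('aadc'): parent n8 fail=1; on 'c' 1 → fail=2;  out {3}∪{1,5}={1,3,5}
  n12('dadc'): parent n11 fail=1; on 'c' 1 → fail=2;  out ∅∪{1,5}={1,5}
  n13('dadcb'): parent n12 fail=2; on 'b' 2→15→0 → fail=0;  out ∅∪∅=∅
  n14('dadcbd'): parent n13 fail=0; on 'd' 0 → fail=1;  out {4}∪∅={4}

Scan:
i=0 'a': node 0→6
i=1 'a': node 6→7
i=2 'd': node 7→8
i=3 'c': node 8→9  emit P1@[2:3],P3@[0:3],P5@[3:3]
i=4 'd': node 9→1 ·f
i=5 'd': node 1→5  emit P2@[4:5]
i=6 'a': node 5→10 ·f
i=7 'd': node 10→11
i=8 'c': node 11→12  emit P1@[7:8],P5@[8:8]
i=9 'b': node 12→13
i=10 'd': node 13→14  emit P4@[5:10]
i=11 'c': node 14→2 ·f  emit P1@[10:11],P5@[11:11]
i=12 'c': node 2→3  emit P5@[12:12]
i=13 'b': node 3→0 ·f
i=14 'c': node 0→15  emit P5@[14:14]
i=15 'b': node 15→0 ·f
i=16 'a': node 0→6
i=17 'a': node 6→7
i=18 'd': node 7→8
i=19 'c': node 8→9  emit P1@[18:19],P3@[16:19],P5@[19:19]
i=20 'c': node 9→3 ·f  emit P5@[20:20]
i=21 'a': node 3→6 ·f
i=22 'd': node 6→1 ·f
i=23 'd': node 1→5  emit P2@[22:23]
i=24 'd': node 5→5 ·f  emit P2@[23:24]
i=25 'c': node 5→2 ·f  emit P1@[24:25],P5@[25:25]
i=26 'c': node 2→3  emit P5@[26:26]
i=27 'd': node 3→4  emit P0@[24:27]
i=28 'c': node 4→2 ·f  emit P1@[27:28],P5@[28:28]
i=29 'b': node 2→0 ·f
i=30 'd': node 0→1
i=31 'c': node 1→2  emit P1@[30:31],P5@[31:31]
i=32 'c': node 2→3  emit P5@[32:32]
i=33 'a': node 3→6 ·f
i=34 'd': node 6→1 ·f
i=35 'c': node 1→2  emit P1@[34:35],P5@[35:35]
i=36 'c': node 2→3  emit P5@[36:36]
i=37 'd': node 3→4  emit P0@[34:37]
i=38 'c': node 4→2 ·f  emit P1@[37:38],P5@[38:38]
i=39 'a': node 2→6 ·f
i=40 'd': node 6→1 ·f
i=41 'c': node 1→2  emit P1@[40:41],P5@[41:41]
i=42 'd': node 2→1 ·f
i=43 'd': node 1→5  emit P2@[42:43]
i=44 'd': node 5→5 ·f  emit P2@[43:44]
i=45 'c': node 5→2 ·f  emit P1@[44:45],P5@[45:45]
i=46 'd': node 2→1 ·f
i=47 'a': node 1→10
i=48 'd': node 10→11
i=49 'c': node 11→12  emit P1@[48:49],P5@[49:49]
i=50 'b': node 12→13
i=51 'd': node 13→14  emit P4@[46:51]
i=52 'a': node 14→10 ·f
i=53 'a': node 10→7 ·f
i=54 'd': node 7→8
i=55 'c': node 8→9  emit P1@[54:55],P3@[52:55],P5@[55:55]
i=56 'd': node 9→1 ·f

All matches (sorted): [[3,1],[3,3],[3,5],[5,2],[8,1],[8,5],[10,4],[11,1],[11,5],[12,5],[14,5],[19,1],[19,3],[19,5],[20,5],[23,2],[24,2],[25,1],[25,5],[26,5],[27,0],[28,1],[28,5],[31,1],[31,5],[32,5],[35,1],[35,5],[36,5],[37,0],[38,1],[38,5],[41,1],[41,5],[43,2],[44,2],[45,1],[45,5],[49,1],[49,5],[51,4],[55,1],[55,3],[55,5]]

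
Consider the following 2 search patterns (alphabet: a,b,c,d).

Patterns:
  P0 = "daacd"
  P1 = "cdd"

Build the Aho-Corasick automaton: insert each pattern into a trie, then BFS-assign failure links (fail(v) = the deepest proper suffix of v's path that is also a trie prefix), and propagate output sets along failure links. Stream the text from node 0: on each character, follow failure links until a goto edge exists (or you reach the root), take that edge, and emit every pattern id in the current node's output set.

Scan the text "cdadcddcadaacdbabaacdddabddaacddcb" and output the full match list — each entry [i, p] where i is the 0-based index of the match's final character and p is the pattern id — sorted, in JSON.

Construct AC machine:
Trie nodes:
  0='ε' goto c→6 d→1
  1='d' goto a→2
  2='da' goto a→3
  3='daa' goto c→4
  4='daac' goto d→5
  5='daacd' goto ·  [P0 ends]
  6='c' goto d→7
  7='cd' goto d→8
  8='cdd' goto ·  [P1 ends]

Failure links (BFS by depth):
  fail(1) 'd': from fail(0)=0 chase 'd': 0 ⇒ 0;  out=∅∪out(0)=∅
  fail(6) 'c': from fail(0)=0 chase 'c': 0 ⇒ 0;  out=∅∪out(0)=∅
  fail(2) 'da': from fail(1)=0 chase 'a': 0 ⇒ 0;  out=∅∪out(0)=∅
  fail(7) 'cd': from fail(6)=0 chase 'd': 0 ⇒ 1;  out=∅∪out(1)=∅
  fail(3) 'daa': from fail(2)=0 chase 'a': 0 ⇒ 0;  out=∅∪out(0)=∅
  fail(8) 'cdd': from fail(7)=1 chase 'd': 1→0 ⇒ 1;  out={1}∪out(1)={1}
  fail(4) 'daac': from fail(3)=0 chase 'c': 0 ⇒ 6;  out=∅∪out(6)=∅
  fail(5) 'daacd': from fail(4)=6 chase 'd': 6 ⇒ 7;  out={0}∪out(7)={0}

Run:
i=0 'c': node 0→6
i=1 'd': node 6→7
i=2 'a': node 7→2 (via fail)
i=3 'd': node 2→1 (via fail)
i=4 'c': node 1→6 (via fail)
i=5 'd': node 6→7
i=6 'd': node 7→8  emit P1@[4:6]
i=7 'c': node 8→6 (via fail)
i=8 'a': node 6→0 (via fail)
i=9 'd': node 0→1
i=10 'a': node 1→2
i=11 'a': node 2→3
i=12 'c': node 3→4
i=13 'd': node 4→5  emit P0@[9:13]
i=14 'b': node 5→0 (via fail)
i=15 'a': node 0→0
i=16 'b': node 0→0
i=17 'a': node 0→0
i=18 'a': node 0→0
i=19 'c': node 0→6
i=20 'd': node 6→7
i=21 'd': node 7→8  emit P1@[19:21]
i=22 'd': node 8→1 (via fail)
i=23 'a': node 1→2
i=24 'b': node 2→0 (via fail)
i=25 'd': node 0→1
i=26 'd': node 1→1 (via fail)
i=27 'a': node 1→2
i=28 'a': node 2→3
i=29 'c': node 3→4
i=30 'd': node 4→5  emit P0@[26:30]
i=31 'd': node 5→8 (via fail)  emit P1@[29:31]
i=32 'c': node 8→6 (via fail)
i=33 'b': node 6→0 (via fail)

All matches (sorted): [[6,1],[13,0],[21,1],[30,0],[31,1]]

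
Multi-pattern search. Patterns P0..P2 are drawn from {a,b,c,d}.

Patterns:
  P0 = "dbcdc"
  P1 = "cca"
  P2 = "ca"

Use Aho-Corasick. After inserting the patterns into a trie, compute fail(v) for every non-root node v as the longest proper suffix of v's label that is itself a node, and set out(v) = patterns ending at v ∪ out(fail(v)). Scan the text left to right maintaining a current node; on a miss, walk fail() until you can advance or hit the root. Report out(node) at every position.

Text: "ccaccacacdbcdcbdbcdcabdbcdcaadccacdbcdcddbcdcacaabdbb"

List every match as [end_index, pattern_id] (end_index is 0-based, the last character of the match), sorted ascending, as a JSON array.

Build:
Trie (insert patterns):
  0='ε' goto c→6 d→1
  1='d' goto b→2
  2='db' goto c→3
  3='dbc' goto d→4
  4='dbcd' goto c→5
  5='dbcdc' goto ·  ←P0
  6='c' goto a→9 c→7
  7='cc' goto a→8
  8='cca' goto ·  ←P1
  9='ca' goto ·  ←P2

BFS fail/out derivation:
  n1('d'): parent n0 fail=0; on 'd' 0 → fail=0;  out ∅∪∅=∅
  n6('c'): parent n0 fail=0; on 'c' 0 → fail=0;  out ∅∪∅=∅
  n2('db'): parent n1 fail=0; on 'b' 0 → fail=0;  out ∅∪∅=∅
  n7('cc'): parent n6 fail=0; on 'c' 0 → fail=6;  out ∅∪∅=∅
  n9('ca'): parent n6 fail=0; on 'a' 0 → fail=0;  out {2}∪∅={2}
  n3('dbc'): parent n2 fail=0; on 'c' 0 → fail=6;  out ∅∪∅=∅
  n8('cca'): parent n7 fail=6; on 'a' 6 → fail=9;  out {1}∪{2}={1,2}
  n4('dbcd'): parent n3 fail=6; on 'd' 6→0 → fail=1;  out ∅∪∅=∅
  n5('dbcdc'): parent n4 fail=1; on 'c' 1→0 → fail=6;  out {0}∪∅={0}

Scan:
i=0 'c': node 0→6
i=1 'c': node 6→7
i=2 'a': node 7→8  ** P1@[0:2],P2@[1:2]
i=3 'c': node 8→6 ·f
i=4 'c': node 6→7
i=5 'a': node 7→8  ** P1@[3:5],P2@[4:5]
i=6 'c': node 8→6 ·f
i=7 'a': node 6→9  ** P2@[6:7]
i=8 'c': node 9→6 ·f
i=9 'd': node 6→1 ·f
i=10 'b': node 1→2
i=11 'c': node 2→3
i=12 'd': node 3→4
i=13 'c': node 4→5  ** P0@[9:13]
i=14 'b': node 5→0 ·f
i=15 'd': node 0→1
i=16 'b': node 1→2
i=17 'c': node 2→3
i=18 'd': node 3→4
i=19 'c': node 4→5  ** P0@[15:19]
i=20 'a': node 5→9 ·f  ** P2@[19:20]
i=21 'b': node 9→0 ·f
i=22 'd': node 0→1
i=23 'b': node 1→2
i=24 'c': node 2→3
i=25 'd': node 3→4
i=26 'c': node 4→5  ** P0@[22:26]
i=27 'a': node 5→9 ·f  ** P2@[26:27]
i=28 'a': node 9→0 ·f
i=29 'd': node 0→1
i=30 'c': node 1→6 ·f
i=31 'c': node 6→7
i=32 'a': node 7→8  ** P1@[30:32],P2@[31:32]
i=33 'c': node 8→6 ·f
i=34 'd': node 6→1 ·f
i=35 'b': node 1→2
i=36 'c': node 2→3
i=37 'd': node 3→4
i=38 'c': node 4→5  ** P0@[34:38]
i=39 'd': node 5→1 ·f
i=40 'd': node 1→1 ·f
i=41 'b': node 1→2
i=42 'c': node 2→3
i=43 'd': node 3→4
i=44 'c': node 4→5  ** P0@[40:44]
i=45 'a': node 5→9 ·f  ** P2@[44:45]
i=46 'c': node 9→6 ·f
i=47 'a': node 6→9  ** P2@[46:47]
i=48 'a': node 9→0 ·f
i=49 'b': node 0→0
i=50 'd': node 0→1
i=51 'b': node 1→2
i=52 'b': node 2→0 ·f

All matches (sorted): [[2,1],[2,2],[5,1],[5,2],[7,2],[13,0],[19,0],[20,2],[26,0],[27,2],[32,1],[32,2],[38,0],[44,0],[45,2],[47,2]]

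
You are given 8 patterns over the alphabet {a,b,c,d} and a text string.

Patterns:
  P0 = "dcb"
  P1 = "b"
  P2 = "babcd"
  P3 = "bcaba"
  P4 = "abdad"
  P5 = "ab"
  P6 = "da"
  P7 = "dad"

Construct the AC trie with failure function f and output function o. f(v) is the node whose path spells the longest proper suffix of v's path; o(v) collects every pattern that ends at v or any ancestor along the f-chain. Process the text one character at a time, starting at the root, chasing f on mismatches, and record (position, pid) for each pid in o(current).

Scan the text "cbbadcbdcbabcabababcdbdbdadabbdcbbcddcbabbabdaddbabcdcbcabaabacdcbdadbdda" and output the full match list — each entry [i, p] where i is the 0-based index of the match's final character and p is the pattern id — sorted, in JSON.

Construct AC machine:
Trie nodes:
  n0 'ε': a→13 b→4 d→1
  n1 'd': a→18 c→2
  n2 'dc': b→3
  n3 'dcb': ·  ←P0
  n4 'b': a→5 c→9  ←P1
  n5 'ba': b→6
  n6 'bab': c→7
  n7 'babc': d→8
  n8 'babcd': ·  ←P2
  n9 'bc': a→10
  n10 'bca': b→11
  n11 'bcab': a→12
  n12 'bcaba': ·  ←P3
  n13 'a': b→14
  n14 'ab': d→15  ←P5
  n15 'abd': a→16
  n16 'abda': d→17
  n17 'abdad': ·  ←P4
  n18 'da': d→19  ←P6
  n19 'dad': ·  ←P7

Failure links (BFS by depth):
  n1('d'): parent n0 fail=0; on 'd' 0 → fail=0;  out ∅∪∅=∅
  n4('b'): parent n0 fail=0; on 'b' 0 → fail=0;  out {1}∪∅={1}
  n13('a'): parent n0 fail=0; on 'a' 0 → fail=0;  out ∅∪∅=∅
  n2('dc'): parent n1 fail=0; on 'c' 0 → fail=0;  out ∅∪∅=∅
  n5('ba'): parent n4 fail=0; on 'a' 0 → fail=13;  out ∅∪∅=∅
  n9('bc'): parent n4 fail=0; on 'c' 0 → fail=0;  out ∅∪∅=∅
  n14('ab'): parent n13 fail=0; on 'b' 0 → fail=4;  out {5}∪{1}={1,5}
  n18('da'): parent n1 fail=0; on 'a' 0 → fail=13;  out {6}∪∅={6}
  n3('dcb'): parent n2 fail=0; on 'b' 0 → fail=4;  out {0}∪{1}={0,1}
  n6('bab'): parent n5 fail=13; on 'b' 13 → fail=14;  out ∅∪{1,5}={1,5}
  n10('bca'): parent n9 fail=0; on 'a' 0 → fail=13;  out ∅∪∅=∅
  n15('abd'): parent n14 fail=4; on 'd' 4→0 → fail=1;  out ∅∪∅=∅
  n19('dad'): parent n18 fail=13; on 'd' 13→0 → fail=1;  out {7}∪∅={7}
  n7('babc'): parent n6 fail=14; on 'c' 14→4 → fail=9;  out ∅∪∅=∅
  n11('bcab'): parent n10 fail=13; on 'b' 13 → fail=14;  out ∅∪{1,5}={1,5}
  n16('abda'): parent n15 fail=1; on 'a' 1 → fail=18;  out ∅∪{6}={6}
  n8('babcd'): parent n7 fail=9; on 'd' 9→0 → fail=1;  out {2}∪∅={2}
  n12('bcaba'): parent n11 fail=14; on 'a' 14→4 → fail=5;  out {3}∪∅={3}
  n17('abdad'): parent n16 fail=18; on 'd' 18 → fail=19;  out {4}∪{7}={4,7}

Scan:
[0] read 'c'  n0⇒n0
[1] read 'b'  n0⇒n4  ** P1@[1:1]
[2] read 'b'  n4⇒n4 (fail-walked)  ** P1@[2:2]
[3] read 'a'  n4⇒n5
[4] read 'd'  n5⇒n1 (fail-walked)
[5] read 'c'  n1⇒n2
[6] read 'b'  n2⇒n3  ** P0@[4:6],P1@[6:6]
[7] read 'd'  n3⇒n1 (fail-walked)
[8] read 'c'  n1⇒n2
[9] read 'b'  n2⇒n3  ** P0@[7:9],P1@[9:9]
[10] read 'a'  n3⇒n5 (fail-walked)
[11] read 'b'  n5⇒n6  ** P1@[11:11],P5@[10:11]
[12] read 'c'  n6⇒n7
[13] read 'a'  n7⇒n10 (fail-walked)
[14] read 'b'  n10⇒n11  ** P1@[14:14],P5@[13:14]
[15] read 'a'  n11⇒n12  ** P3@[11:15]
[16] read 'b'  n12⇒n6 (fail-walked)  ** P1@[16:16],P5@[15:16]
[17] read 'a'  n6⇒n5 (fail-walked)
[18] read 'b'  n5⇒n6  ** P1@[18:18],P5@[17:18]
[19] read 'c'  n6⇒n7
[20] read 'd'  n7⇒n8  ** P2@[16:20]
[21] read 'b'  n8⇒n4 (fail-walked)  ** P1@[21:21]
[22] read 'd'  n4⇒n1 (fail-walked)
[23] read 'b'  n1⇒n4 (fail-walked)  ** P1@[23:23]
[24] read 'd'  n4⇒n1 (fail-walked)
[25] read 'a'  n1⇒n18  ** P6@[24:25]
[26] read 'd'  n18⇒n19  ** P7@[24:26]
[27] read 'a'  n19⇒n18 (fail-walked)  ** P6@[26:27]
[28] read 'b'  n18⇒n14 (fail-walked)  ** P1@[28:28],P5@[27:28]
[29] read 'b'  n14⇒n4 (fail-walked)  ** P1@[29:29]
[30] read 'd'  n4⇒n1 (fail-walked)
[31] read 'c'  n1⇒n2
[32] read 'b'  n2⇒n3  ** P0@[30:32],P1@[32:32]
[33] read 'b'  n3⇒n4 (fail-walked)  ** P1@[33:33]
[34] read 'c'  n4⇒n9
[35] read 'd'  n9⇒n1 (fail-walked)
[36] read 'd'  n1⇒n1 (fail-walked)
[37] read 'c'  n1⇒n2
[38] read 'b'  n2⇒n3  ** P0@[36:38],P1@[38:38]
[39] read 'a'  n3⇒n5 (fail-walked)
[40] read 'b'  n5⇒n6  ** P1@[40:40],P5@[39:40]
[41] read 'b'  n6⇒n4 (fail-walked)  ** P1@[41:41]
[42] read 'a'  n4⇒n5
[43] read 'b'  n5⇒n6  ** P1@[43:43],P5@[42:43]
[44] read 'd'  n6⇒n15 (fail-walked)
[45] read 'a'  n15⇒n16  ** P6@[44:45]
[46] read 'd'  n16⇒n17  ** P4@[42:46],P7@[44:46]
[47] read 'd'  n17⇒n1 (fail-walked)
[48] read 'b'  n1⇒n4 (fail-walked)  ** P1@[48:48]
[49] read 'a'  n4⇒n5
[50] read 'b'  n5⇒n6  ** P1@[50:50],P5@[49:50]
[51] read 'c'  n6⇒n7
[52] read 'd'  n7⇒n8  ** P2@[48:52]
[53] read 'c'  n8⇒n2 (fail-walked)
[54] read 'b'  n2⇒n3  ** P0@[52:54],P1@[54:54]
[55] read 'c'  n3⇒n9 (fail-walked)
[56] read 'a'  n9⇒n10
[57] read 'b'  n10⇒n11  ** P1@[57:57],P5@[56:57]
[58] read 'a'  n11⇒n12  ** P3@[54:58]
[59] read 'a'  n12⇒n13 (fail-walked)
[60] read 'b'  n13⇒n14  ** P1@[60:60],P5@[59:60]
[61] read 'a'  n14⇒n5 (fail-walked)
[62] read 'c'  n5⇒n0 (fail-walked)
[63] read 'd'  n0⇒n1
[64] read 'c'  n1⇒n2
[65] read 'b'  n2⇒n3  ** P0@[63:65],P1@[65:65]
[66] read 'd'  n3⇒n1 (fail-walked)
[67] read 'a'  n1⇒n18  ** P6@[66:67]
[68] read 'd'  n18⇒n19  ** P7@[66:68]
[69] read 'b'  n19⇒n4 (fail-walked)  ** P1@[69:69]
[70] read 'd'  n4⇒n1 (fail-walked)
[71] read 'd'  n1⇒n1 (fail-walked)
[72] read 'a'  n1⇒n18  ** P6@[71:72]

Result: [[1,1],[2,1],[6,0],[6,1],[9,0],[9,1],[11,1],[11,5],[14,1],[14,5],[15,3],[16,1],[16,5],[18,1],[18,5],[20,2],[21,1],[23,1],[25,6],[26,7],[27,6],[28,1],[28,5],[29,1],[32,0],[32,1],[33,1],[38,0],[38,1],[40,1],[40,5],[41,1],[43,1],[43,5],[45,6],[46,4],[46,7],[48,1],[50,1],[50,5],[52,2],[54,0],[54,1],[57,1],[57,5],[58,3],[60,1],[60,5],[65,0],[65,1],[67,6],[68,7],[69,1],[72,6]]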